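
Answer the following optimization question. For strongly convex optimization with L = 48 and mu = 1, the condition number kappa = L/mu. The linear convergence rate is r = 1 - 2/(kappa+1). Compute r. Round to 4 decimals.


Step 1: Compute the condition number.
kappa = L/mu = 48/1 = 48.0
Step 2: Compute the convergence rate.
r = 1 - 2/(kappa + 1) = 1 - 2*mu/(L + mu) = (L - mu)/(L + mu) = 47/49 = 0.9592


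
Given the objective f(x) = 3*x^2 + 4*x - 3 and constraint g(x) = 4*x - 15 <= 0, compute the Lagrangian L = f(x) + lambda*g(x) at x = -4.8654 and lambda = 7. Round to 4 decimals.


Step 1: Evaluate f(x).
f(-4.8654) = 3*(-4.8654)^2 + 4*(-4.8654) - 3 = 48.5548
Step 2: Evaluate g(x).
g(-4.8654) = 4*-4.8654 - 15 = -34.4616
Step 3: Compute Lagrangian.
L = 48.5548 + 7*-34.4616 = -192.6764


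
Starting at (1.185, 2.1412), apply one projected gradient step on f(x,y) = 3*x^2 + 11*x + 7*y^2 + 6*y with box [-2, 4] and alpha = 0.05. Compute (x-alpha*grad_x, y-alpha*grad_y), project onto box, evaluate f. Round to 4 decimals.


Step 1: Compute gradient at (1.185, 2.1412).
grad_x = 2*3*1.185 + 11 = 18.11
grad_y = 2*7*2.1412 + 6 = 35.9768
Step 2: Gradient step.
x_raw = 1.185 - 0.05*18.11 = 0.2795
y_raw = 2.1412 - 0.05*35.9768 = 0.3424
Step 3: Project onto [-2, 4].
x_proj = clip(0.2795) = 0.2795
y_proj = clip(0.3424) = 0.3424
Step 4: Evaluate f.
f(0.2795, 0.3424) = 6.1835


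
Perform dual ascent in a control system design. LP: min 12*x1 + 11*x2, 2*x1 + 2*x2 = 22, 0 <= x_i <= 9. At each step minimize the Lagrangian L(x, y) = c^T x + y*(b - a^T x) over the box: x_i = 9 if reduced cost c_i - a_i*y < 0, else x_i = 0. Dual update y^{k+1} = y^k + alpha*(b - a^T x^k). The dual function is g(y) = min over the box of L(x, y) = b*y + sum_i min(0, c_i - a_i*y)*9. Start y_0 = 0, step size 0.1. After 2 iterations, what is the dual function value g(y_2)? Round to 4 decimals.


Dual ascent for LP: min 12*x1 + 11*x2, 2*x1 + 2*x2 = 22, 0 <= x_i <= 9
Step 1: y^k = 0.0, reduced costs: (12.0, 11.0)
  x^k = (0.0, 0.0), subgradient = b - a^T x = 22.0
  y^{k+1} = 0.0 + 0.1*22.0 = 2.2
Step 2: y^k = 2.2, reduced costs: (7.6, 6.6)
  x^k = (0.0, 0.0), subgradient = b - a^T x = 22.0
  y^{k+1} = 2.2 + 0.1*22.0 = 4.4
Dual objective at y_2 = 4.4: reduced costs (3.2, 2.2), box minimizer x = (0.0, 0.0)
g(y_2) = b*y + (c1 - a1*y)*x1 + (c2 - a2*y)*x2 = 22*4.4 + 3.2*0.0 + 2.2*0.0 = 96.8 + 0.0 + 0.0 = 96.8


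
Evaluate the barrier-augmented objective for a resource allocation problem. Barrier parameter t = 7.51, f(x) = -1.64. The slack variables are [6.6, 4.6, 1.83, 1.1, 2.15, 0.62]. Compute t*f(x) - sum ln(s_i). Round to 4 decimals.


Step 1: Compute log-barrier.
ln values: [1.8871, 1.5261, 0.6043, 0.0953, 0.7655, -0.478]
phi = -(1.8871 + 1.5261 + 0.6043 + 0.0953 + 0.7655 - 0.478) = -4.4002
Step 2: Compute augmented objective.
t*f(x) = 7.51*-1.64 = -12.3164
Total = -12.3164 - 4.4002 = -16.7166


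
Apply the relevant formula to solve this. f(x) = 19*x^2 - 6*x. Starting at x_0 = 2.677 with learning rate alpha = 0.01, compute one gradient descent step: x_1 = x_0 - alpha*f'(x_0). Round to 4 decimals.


We compute the gradient at x_0 and apply the update.
f'(x) = 38*x - 6
f'(2.677) = 38*2.677 - 6 = 95.726
x_1 = 2.677 - 0.01*95.726 = 1.7197


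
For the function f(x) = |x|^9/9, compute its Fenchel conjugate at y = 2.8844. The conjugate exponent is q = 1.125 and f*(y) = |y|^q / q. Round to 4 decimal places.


The conjugate exponent q satisfies 1/p + 1/q = 1.
p = 9, so q = 9/(9 - 1) = 1.125
|y|^q = 2.8844^1.125 = 3.2928
f*(2.8844) = 3.2928 / 1.125 = 2.9269


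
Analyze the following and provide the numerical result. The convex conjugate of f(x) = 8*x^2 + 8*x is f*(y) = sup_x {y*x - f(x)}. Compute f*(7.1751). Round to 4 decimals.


f*(y) = sup_x {y*x - a*x^2 - b*x} = sup_x {(y-b)*x - a*x^2}
FOC: (y - b) - 2a*x = 0 => x* = (y - b)/(2a)
x* = (7.1751 - 8)/(2*8) = -0.0516
f*(7.1751) = (y-b)^2/(4a) = (7.1751 - 8)^2/(4*8)
= 0.6805/32 = 0.0213


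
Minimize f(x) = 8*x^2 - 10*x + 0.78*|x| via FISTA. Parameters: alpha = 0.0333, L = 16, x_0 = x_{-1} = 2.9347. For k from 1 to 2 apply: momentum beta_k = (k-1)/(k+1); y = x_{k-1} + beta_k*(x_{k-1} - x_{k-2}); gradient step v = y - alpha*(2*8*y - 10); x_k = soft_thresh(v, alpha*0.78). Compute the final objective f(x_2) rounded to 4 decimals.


FISTA on f(x) = 8*x^2 - 10*x + 0.78*|x|
L = 16, alpha = 0.0333
Iteration 1: beta = 0.0, y = 2.9347 + 0.0*(2.9347 - 2.9347) = 2.9347
  grad(y) = 36.9552, v = y - alpha*grad = 1.7041
  prox(v) = soft_thresh(1.7041, 0.026) = 1.6781
Iteration 2: beta = 0.3333, y = 1.6781 + 0.3333*(1.6781 - 2.9347) = 1.2593
  grad(y) = 10.1481, v = y - alpha*grad = 0.9213
  prox(v) = soft_thresh(0.9213, 0.026) = 0.8954
f(x_2) = 8*0.8954^2 - 10*0.8954 + 0.78*|0.8954| = -1.8419


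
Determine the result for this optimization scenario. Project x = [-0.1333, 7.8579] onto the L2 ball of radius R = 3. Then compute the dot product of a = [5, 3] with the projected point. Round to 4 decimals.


Step 1: Compute ||x|| (intermediates to 6 decimals).
||x|| = sqrt((-0.1333)^2 + 7.8579^2) = 7.859031
Step 2: Project.
Since ||x|| > R, scale = R/||x|| = 3/7.859031 = 0.381726, proj(x) = scale * x
proj(x) = [-0.050884, 2.999565]
Step 3: Dot product.
a^T * proj(x) = 5*(-0.050884) + 3*2.999565 = 8.7443


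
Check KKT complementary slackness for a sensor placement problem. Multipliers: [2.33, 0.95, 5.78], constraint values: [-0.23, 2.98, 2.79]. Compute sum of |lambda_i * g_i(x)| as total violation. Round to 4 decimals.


KKT complementary slackness check:
lambda_1 * g_1 = 2.33 * -0.23 = -0.5359
lambda_2 * g_2 = 0.95 * 2.98 = 2.831
lambda_3 * g_3 = 5.78 * 2.79 = 16.1262
Total violation = 0.5359 + 2.831 + 16.1262 = 19.4931


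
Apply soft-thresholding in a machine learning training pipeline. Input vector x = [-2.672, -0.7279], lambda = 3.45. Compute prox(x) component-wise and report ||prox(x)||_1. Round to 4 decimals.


Soft-thresholding with lambda = 3.45:
prox(-2.672) = sign(-2.672)*max(|-2.672| - 3.45, 0) = 0.0
prox(-0.7279) = sign(-0.7279)*max(|-0.7279| - 3.45, 0) = 0.0
prox(x) = [0.0, 0.0]
||prox(x)||_1 = 0.0 + 0.0 = 0.0


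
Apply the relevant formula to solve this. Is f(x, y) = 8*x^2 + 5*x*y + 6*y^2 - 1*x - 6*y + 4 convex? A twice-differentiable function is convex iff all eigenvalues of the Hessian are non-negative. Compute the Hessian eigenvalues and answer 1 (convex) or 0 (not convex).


The Hessian of f(x,y) = 8*x^2 + 5*x*y + 6*y^2 - 1*x - 6*y + 4 is:
H = [[16, 5], [5, 12]]
Trace = 16 + 12 = 28
Determinant = 16*12 - (5)^2 = 167
Discriminant = (28)^2 - 4*167 = 116.0
Eigenvalues: lambda_1 = 8.6148, lambda_2 = 19.3852
The function is convex.

1


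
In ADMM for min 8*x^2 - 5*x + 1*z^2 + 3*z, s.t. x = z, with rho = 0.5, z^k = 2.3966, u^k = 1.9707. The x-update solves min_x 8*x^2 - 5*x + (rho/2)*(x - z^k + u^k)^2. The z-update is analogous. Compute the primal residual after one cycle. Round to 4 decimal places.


ADMM iteration with rho = 0.5, z^k = 2.3966, u^k = 1.9707
Step 1: x-update.
Minimize 8*x^2 - 5*x + (0.5/2)*(x - 2.3966 + 1.9707)^2
FOC: (2*8 + 0.5)*x = 5 + 0.5*(2.3966 - 1.9707)
x^{k+1} = 0.3159
Step 2: z-update.
Minimize 1*z^2 + 3*z + (0.5/2)*(0.3159 - z + 1.9707)^2
FOC: (2*1 + 0.5)*z = -3 + 0.5*(0.3159 + 1.9707)
z^{k+1} = -0.7427
Step 3: u-update.
u^{k+1} = 1.9707 + 0.3159 + 0.7427 = 3.0293
Step 4: Primal residual = |0.3159 + 0.7427| = 1.0586


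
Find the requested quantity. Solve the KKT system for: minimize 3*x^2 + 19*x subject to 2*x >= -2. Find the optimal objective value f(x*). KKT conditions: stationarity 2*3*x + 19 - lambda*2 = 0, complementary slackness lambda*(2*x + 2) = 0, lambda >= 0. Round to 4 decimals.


Step 1: Try lambda = 0 (constraint inactive).
x_unc = -19/(2*3) = -3.1667
Check: 2*-3.1667 = -6.3334 < -2 -- violated!
Step 2: Constraint must be active: 2*x = -2
x* = -2/2 = -1.0
lambda = (2*3*(-1.0) + 19)/2 = 6.5
Step 3: Compute optimal value.
f(x*) = 3*(-1.0)^2 + 19*(-1.0) = -16.0


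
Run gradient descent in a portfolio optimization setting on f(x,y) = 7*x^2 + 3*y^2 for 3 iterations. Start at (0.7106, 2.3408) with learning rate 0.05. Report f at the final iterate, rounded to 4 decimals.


Gradient descent on f(x,y) = 7*x^2 + 3*y^2.
Starting point: (0.7106, 2.3408), alpha = 0.05
Step 1: grad_x = 2*7*0.7106 = 9.9484, grad_y = 2*3*2.3408 = 14.0448
  x_1 = 0.7106 - 0.05*9.9484 = 0.2132
  y_1 = 2.3408 - 0.05*14.0448 = 1.6386
Step 2: grad_x = 2*7*0.2132 = 2.9845, grad_y = 2*3*1.6386 = 9.8314
  x_2 = 0.2132 - 0.05*2.9845 = 0.064
  y_2 = 1.6386 - 0.05*9.8314 = 1.147
Step 3: grad_x = 2*7*0.064 = 0.8954, grad_y = 2*3*1.147 = 6.882
  x_3 = 0.064 - 0.05*0.8954 = 0.0192
  y_3 = 1.147 - 0.05*6.882 = 0.8029
f(0.0192, 0.8029) = 7*0.0192^2 + 3*0.8029^2 = 1.9365


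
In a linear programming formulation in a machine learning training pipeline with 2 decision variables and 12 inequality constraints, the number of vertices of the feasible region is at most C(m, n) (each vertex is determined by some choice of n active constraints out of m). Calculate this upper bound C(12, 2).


Each vertex corresponds to some choice of n active constraints out of m, so the number of vertices is at most C(m, n) = m! / (n!(m-n)!).
m = 12, n = 2
Numerator: 12 * 11
Denominator: 2! = 2
C(12, 2) = 66


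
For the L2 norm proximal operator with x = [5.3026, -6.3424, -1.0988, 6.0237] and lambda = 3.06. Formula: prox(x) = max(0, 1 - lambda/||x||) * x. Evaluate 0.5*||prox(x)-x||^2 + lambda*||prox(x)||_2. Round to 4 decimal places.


Step 1: Compute ||x||.
||x|| = 10.2877
Step 2: Compute scaling factor.
scale = max(0, 1 - 3.06/10.2877) = 0.7026
Step 3: prox(x) = [3.7254, -4.4559, -0.772, 4.232]
||prox(x)|| = 7.2277
Step 4: Proximal objective.
0.5*||prox-x||^2 = 4.6818
lambda*||prox|| = 22.1168
Total = 26.7984


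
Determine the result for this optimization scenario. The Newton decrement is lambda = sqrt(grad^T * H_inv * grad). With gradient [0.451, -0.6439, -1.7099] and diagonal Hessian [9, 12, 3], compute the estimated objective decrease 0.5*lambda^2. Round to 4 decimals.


Step 1: H is diagonal, so H^(-1) * g = [0.0501, -0.0537, -0.57].
Step 2: g^T H^(-1) g = sum_i g_i^2 / H_ii
  = (0.451)^2/9 + (-0.6439)^2/12 + (-1.7099)^2/3
  = 0.0226 + 0.0346 + 0.9746 = 1.0317
Step 3: Objective decrease = 0.5 * g^T H^(-1) g = 0.5159


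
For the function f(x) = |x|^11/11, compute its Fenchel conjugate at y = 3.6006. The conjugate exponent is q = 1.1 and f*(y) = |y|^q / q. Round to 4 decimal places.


The conjugate exponent q satisfies 1/p + 1/q = 1.
p = 11, so q = 11/(11 - 1) = 1.1
|y|^q = 3.6006^1.1 = 4.0927
f*(3.6006) = 4.0927 / 1.1 = 3.7207


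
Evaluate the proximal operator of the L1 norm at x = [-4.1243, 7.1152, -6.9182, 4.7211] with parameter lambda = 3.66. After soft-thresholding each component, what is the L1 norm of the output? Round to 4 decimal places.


Soft-thresholding with lambda = 3.66:
prox(-4.1243) = sign(-4.1243)*max(|-4.1243| - 3.66, 0) = -0.4643
prox(7.1152) = sign(7.1152)*max(|7.1152| - 3.66, 0) = 3.4552
prox(-6.9182) = sign(-6.9182)*max(|-6.9182| - 3.66, 0) = -3.2582
prox(4.7211) = sign(4.7211)*max(|4.7211| - 3.66, 0) = 1.0611
prox(x) = [-0.4643, 3.4552, -3.2582, 1.0611]
||prox(x)||_1 = 0.4643 + 3.4552 + 3.2582 + 1.0611 = 8.2388


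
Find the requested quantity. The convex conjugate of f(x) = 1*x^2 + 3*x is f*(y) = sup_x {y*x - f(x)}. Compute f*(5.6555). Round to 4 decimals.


f*(y) = sup_x {y*x - a*x^2 - b*x} = sup_x {(y-b)*x - a*x^2}
FOC: (y - b) - 2a*x = 0 => x* = (y - b)/(2a)
x* = (5.6555 - 3)/(2*1) = 1.3278
f*(5.6555) = (y-b)^2/(4a) = (5.6555 - 3)^2/(4*1)
= 7.0517/4 = 1.7629


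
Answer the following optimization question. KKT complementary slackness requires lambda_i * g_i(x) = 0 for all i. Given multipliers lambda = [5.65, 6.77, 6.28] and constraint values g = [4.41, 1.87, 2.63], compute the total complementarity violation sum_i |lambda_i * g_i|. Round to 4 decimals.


KKT complementary slackness check:
lambda_1 * g_1 = 5.65 * 4.41 = 24.9165
lambda_2 * g_2 = 6.77 * 1.87 = 12.6599
lambda_3 * g_3 = 6.28 * 2.63 = 16.5164
Total violation = 24.9165 + 12.6599 + 16.5164 = 54.0928


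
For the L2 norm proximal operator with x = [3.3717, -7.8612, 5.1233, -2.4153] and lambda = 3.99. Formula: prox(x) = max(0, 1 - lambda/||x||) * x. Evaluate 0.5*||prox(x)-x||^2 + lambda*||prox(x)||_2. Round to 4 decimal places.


Step 1: Compute ||x||.
||x|| = 10.2591
Step 2: Compute scaling factor.
scale = max(0, 1 - 3.99/10.2591) = 0.6111
Step 3: prox(x) = [2.0604, -4.8038, 3.1307, -1.4759]
||prox(x)|| = 6.2691
Step 4: Proximal objective.
0.5*||prox-x||^2 = 7.9601
lambda*||prox|| = 25.0137
Total = 32.9737


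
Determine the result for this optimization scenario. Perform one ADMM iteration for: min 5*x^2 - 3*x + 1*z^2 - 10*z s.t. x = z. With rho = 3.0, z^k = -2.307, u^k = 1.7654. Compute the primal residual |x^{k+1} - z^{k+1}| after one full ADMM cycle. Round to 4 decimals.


ADMM iteration with rho = 3.0, z^k = -2.307, u^k = 1.7654
Step 1: x-update.
Minimize 5*x^2 - 3*x + (3.0/2)*(x + 2.307 + 1.7654)^2
FOC: (2*5 + 3.0)*x = 3 + 3.0*(-2.307 - 1.7654)
x^{k+1} = -0.709
Step 2: z-update.
Minimize 1*z^2 - 10*z + (3.0/2)*(-0.709 - z + 1.7654)^2
FOC: (2*1 + 3.0)*z = 10 + 3.0*(-0.709 + 1.7654)
z^{k+1} = 2.6338
Step 3: u-update.
u^{k+1} = 1.7654 - 0.709 - 2.6338 = -1.5774
Step 4: Primal residual = |-0.709 - 2.6338| = 3.3428


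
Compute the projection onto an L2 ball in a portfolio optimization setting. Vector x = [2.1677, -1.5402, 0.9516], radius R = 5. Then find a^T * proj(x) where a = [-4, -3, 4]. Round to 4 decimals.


Step 1: Compute ||x|| (intermediates to 6 decimals).
||x|| = sqrt(2.1677^2 + (-1.5402)^2 + 0.9516^2) = 2.824302
Step 2: Project.
Since ||x|| <= R, proj = x (no scaling needed).
proj(x) = [2.1677, -1.5402, 0.9516]
Step 3: Dot product.
a^T * proj(x) = -4*2.1677 - 3*(-1.5402) + 4*0.9516 = -0.2438


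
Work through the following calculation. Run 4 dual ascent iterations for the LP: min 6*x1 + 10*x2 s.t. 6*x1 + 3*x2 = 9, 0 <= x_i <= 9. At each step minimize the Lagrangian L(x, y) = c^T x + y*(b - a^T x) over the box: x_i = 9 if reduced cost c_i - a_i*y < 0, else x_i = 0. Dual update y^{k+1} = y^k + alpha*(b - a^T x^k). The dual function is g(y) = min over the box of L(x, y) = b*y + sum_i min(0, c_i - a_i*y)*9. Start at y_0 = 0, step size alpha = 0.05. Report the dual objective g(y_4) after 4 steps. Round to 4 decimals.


Dual ascent for LP: min 6*x1 + 10*x2, 6*x1 + 3*x2 = 9, 0 <= x_i <= 9
Step 1: y^k = 0.0, reduced costs: (6.0, 10.0)
  x^k = (0.0, 0.0), subgradient = b - a^T x = 9.0
  y^{k+1} = 0.0 + 0.05*9.0 = 0.45
Step 2: y^k = 0.45, reduced costs: (3.3, 8.65)
  x^k = (0.0, 0.0), subgradient = b - a^T x = 9.0
  y^{k+1} = 0.45 + 0.05*9.0 = 0.9
Step 3: y^k = 0.9, reduced costs: (0.6, 7.3)
  x^k = (0.0, 0.0), subgradient = b - a^T x = 9.0
  y^{k+1} = 0.9 + 0.05*9.0 = 1.35
Step 4: y^k = 1.35, reduced costs: (-2.1, 5.95)
  x^k = (9.0, 0.0), subgradient = b - a^T x = -45.0
  y^{k+1} = 1.35 + 0.05*-45.0 = -0.9
Dual objective at y_4 = -0.9: reduced costs (11.4, 12.7), box minimizer x = (0.0, 0.0)
g(y_4) = b*y + (c1 - a1*y)*x1 + (c2 - a2*y)*x2 = 9*(-0.9) + 11.4*0.0 + 12.7*0.0 = -8.1 + 0.0 + 0.0 = -8.1


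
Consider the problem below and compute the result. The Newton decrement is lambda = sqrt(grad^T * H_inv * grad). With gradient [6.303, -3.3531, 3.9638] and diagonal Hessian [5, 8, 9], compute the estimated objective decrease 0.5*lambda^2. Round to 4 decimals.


Step 1: H is diagonal, so H^(-1) * g = [1.2606, -0.4191, 0.4404].
Step 2: g^T H^(-1) g = sum_i g_i^2 / H_ii
  = (6.303)^2/5 + (-3.3531)^2/8 + (3.9638)^2/9
  = 7.9456 + 1.4054 + 1.7457 = 11.0967
Step 3: Objective decrease = 0.5 * g^T H^(-1) g = 5.5484


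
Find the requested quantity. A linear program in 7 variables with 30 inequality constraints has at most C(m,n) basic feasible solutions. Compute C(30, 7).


Each vertex corresponds to some choice of n active constraints out of m, so the number of vertices is at most C(m, n) = m! / (n!(m-n)!).
m = 30, n = 7
Numerator: 30 * 29 * 28 * 27 * 26 * 25 * 24
Denominator: 7! = 5040
C(30, 7) = 2035800


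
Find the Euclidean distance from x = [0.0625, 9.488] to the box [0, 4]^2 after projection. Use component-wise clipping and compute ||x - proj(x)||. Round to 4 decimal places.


Project each component onto [0, 4].
clip(0.0625) = 0.0625, clip(9.488) = 4.0
Projection = [0.0625, 4.0]
Squared diffs: [0.0, 30.1181]
Distance = sqrt(30.1181) = 5.488


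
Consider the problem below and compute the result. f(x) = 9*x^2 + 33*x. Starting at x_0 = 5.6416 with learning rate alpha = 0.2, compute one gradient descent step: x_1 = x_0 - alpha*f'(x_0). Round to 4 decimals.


We compute the gradient at x_0 and apply the update.
f'(x) = 18*x + 33
f'(5.6416) = 18*5.6416 + 33 = 134.5488
x_1 = 5.6416 - 0.2*134.5488 = -21.2682


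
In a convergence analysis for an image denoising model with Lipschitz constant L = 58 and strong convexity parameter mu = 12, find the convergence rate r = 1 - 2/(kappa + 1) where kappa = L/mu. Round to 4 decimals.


Step 1: Compute the condition number.
kappa = L/mu = 58/12 = 4.8333
Step 2: Compute the convergence rate.
r = 1 - 2/(kappa + 1) = 1 - 2*mu/(L + mu) = (L - mu)/(L + mu) = 46/70 = 0.6571


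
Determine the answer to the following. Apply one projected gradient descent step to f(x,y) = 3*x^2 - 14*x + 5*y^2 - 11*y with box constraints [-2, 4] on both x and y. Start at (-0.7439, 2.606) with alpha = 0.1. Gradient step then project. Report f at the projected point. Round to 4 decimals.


Step 1: Compute gradient at (-0.7439, 2.606).
grad_x = 2*3*-0.7439 - 14 = -18.4634
grad_y = 2*5*2.606 - 11 = 15.06
Step 2: Gradient step.
x_raw = -0.7439 - 0.1*-18.4634 = 1.1024
y_raw = 2.606 - 0.1*15.06 = 1.1
Step 3: Project onto [-2, 4].
x_proj = clip(1.1024) = 1.1024
y_proj = clip(1.1) = 1.1
Step 4: Evaluate f.
f(1.1024, 1.1) = -17.838


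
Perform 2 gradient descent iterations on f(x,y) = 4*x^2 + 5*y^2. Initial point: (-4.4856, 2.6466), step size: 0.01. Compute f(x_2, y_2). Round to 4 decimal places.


Gradient descent on f(x,y) = 4*x^2 + 5*y^2.
Starting point: (-4.4856, 2.6466), alpha = 0.01
Step 1: grad_x = 2*4*-4.4856 = -35.8848, grad_y = 2*5*2.6466 = 26.466
  x_1 = -4.4856 - 0.01*-35.8848 = -4.1268
  y_1 = 2.6466 - 0.01*26.466 = 2.3819
Step 2: grad_x = 2*4*-4.1268 = -33.014, grad_y = 2*5*2.3819 = 23.8194
  x_2 = -4.1268 - 0.01*-33.014 = -3.7966
  y_2 = 2.3819 - 0.01*23.8194 = 2.1437
f(-3.7966, 2.1437) = 4*(-3.7966)^2 + 5*2.1437^2 = 80.6353


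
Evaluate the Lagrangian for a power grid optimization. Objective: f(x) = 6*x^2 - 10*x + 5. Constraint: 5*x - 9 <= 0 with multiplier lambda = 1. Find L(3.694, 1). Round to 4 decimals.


Step 1: Evaluate f(x).
f(3.694) = 6*3.694^2 - 10*3.694 + 5 = 49.9338
Step 2: Evaluate g(x).
g(3.694) = 5*3.694 - 9 = 9.47
Step 3: Compute Lagrangian.
L = 49.9338 + 1*9.47 = 59.4038


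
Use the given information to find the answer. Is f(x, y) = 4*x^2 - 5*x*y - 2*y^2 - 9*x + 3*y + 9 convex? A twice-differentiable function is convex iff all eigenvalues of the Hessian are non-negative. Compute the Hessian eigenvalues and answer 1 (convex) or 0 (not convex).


The Hessian of f(x,y) = 4*x^2 - 5*x*y - 2*y^2 - 9*x + 3*y + 9 is:
H = [[8, -5], [-5, -4]]
Trace = 8 - 4 = 4
Determinant = 8*-4 - (-5)^2 = -57
Discriminant = (4)^2 - 4*-57 = 244.0
Eigenvalues: lambda_1 = -5.8102, lambda_2 = 9.8102
The function is not convex.

0


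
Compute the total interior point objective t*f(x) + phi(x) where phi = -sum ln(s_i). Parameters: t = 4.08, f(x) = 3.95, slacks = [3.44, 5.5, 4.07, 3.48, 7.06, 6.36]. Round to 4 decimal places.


Step 1: Compute log-barrier.
ln values: [1.2355, 1.7047, 1.4036, 1.247, 1.9544, 1.85]
phi = -(1.2355 + 1.7047 + 1.4036 + 1.247 + 1.9544 + 1.85) = -9.3954
Step 2: Compute augmented objective.
t*f(x) = 4.08*3.95 = 16.116
Total = 16.116 - 9.3954 = 6.7206


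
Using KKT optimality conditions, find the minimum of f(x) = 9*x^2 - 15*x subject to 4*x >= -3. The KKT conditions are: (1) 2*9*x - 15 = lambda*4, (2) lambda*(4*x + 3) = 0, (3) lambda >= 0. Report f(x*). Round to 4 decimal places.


Step 1: Try lambda = 0 (constraint inactive).
Stationarity: 2*9*x - 15 = 0
x* = 15/(2*9) = 5/6 = 0.8333 (rounded; the exact value 5/6 is used below)
Check constraint: 4*0.8333 = 3.3332 >= -3 -- satisfied.
Step 2: Compute optimal value.
f(x*) = 9*(5/6)^2 - 15*(5/6) = -6.25


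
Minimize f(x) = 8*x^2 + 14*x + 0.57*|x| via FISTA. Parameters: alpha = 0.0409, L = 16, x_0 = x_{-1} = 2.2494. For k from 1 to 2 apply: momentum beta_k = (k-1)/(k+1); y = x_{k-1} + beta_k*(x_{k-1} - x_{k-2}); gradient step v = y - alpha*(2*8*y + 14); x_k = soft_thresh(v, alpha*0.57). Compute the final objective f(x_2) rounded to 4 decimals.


FISTA on f(x) = 8*x^2 + 14*x + 0.57*|x|
L = 16, alpha = 0.0409
Iteration 1: beta = 0.0, y = 2.2494 + 0.0*(2.2494 - 2.2494) = 2.2494
  grad(y) = 49.9904, v = y - alpha*grad = 0.2048
  prox(v) = soft_thresh(0.2048, 0.0233) = 0.1815
Iteration 2: beta = 0.3333, y = 0.1815 + 0.3333*(0.1815 - 2.2494) = -0.5078
  grad(y) = 5.8748, v = y - alpha*grad = -0.7481
  prox(v) = soft_thresh(-0.7481, 0.0233) = -0.7248
f(x_2) = 8*(-0.7248)^2 + 14*(-0.7248) + 0.57*|-0.7248| = -5.5314


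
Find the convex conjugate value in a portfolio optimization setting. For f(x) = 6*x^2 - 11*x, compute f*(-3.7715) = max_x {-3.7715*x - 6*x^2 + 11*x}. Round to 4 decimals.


f*(y) = sup_x {y*x - a*x^2 - b*x} = sup_x {(y-b)*x - a*x^2}
FOC: (y - b) - 2a*x = 0 => x* = (y - b)/(2a)
x* = (-3.7715 + 11)/(2*6) = 0.6024
f*(-3.7715) = (y-b)^2/(4a) = (-3.7715 + 11)^2/(4*6)
= 52.2512/24 = 2.1771


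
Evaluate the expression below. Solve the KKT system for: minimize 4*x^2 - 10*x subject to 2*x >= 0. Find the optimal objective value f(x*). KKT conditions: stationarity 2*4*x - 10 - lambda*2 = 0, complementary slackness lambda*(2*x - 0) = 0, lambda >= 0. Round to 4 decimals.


Step 1: Try lambda = 0 (constraint inactive).
Stationarity: 2*4*x - 10 = 0
x* = 10/(2*4) = 1.25
Check constraint: 2*1.25 = 2.5 >= 0 -- satisfied.
Step 2: Compute optimal value.
f(x*) = 4*1.25^2 - 10*1.25 = -6.25


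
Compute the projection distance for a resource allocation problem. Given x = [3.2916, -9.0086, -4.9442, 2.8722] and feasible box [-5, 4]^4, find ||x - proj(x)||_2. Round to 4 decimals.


Project each component onto [-5, 4].
clip(3.2916) = 3.2916, clip(-9.0086) = -5.0, clip(-4.9442) = -4.9442, clip(2.8722) = 2.8722
Projection = [3.2916, -5.0, -4.9442, 2.8722]
Squared diffs: [0.0, 16.0689, 0.0, 0.0]
Distance = sqrt(16.0689) = 4.0086


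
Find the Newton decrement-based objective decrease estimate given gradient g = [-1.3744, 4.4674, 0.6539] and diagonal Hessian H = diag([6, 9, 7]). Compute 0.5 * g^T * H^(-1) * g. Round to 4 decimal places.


Step 1: H is diagonal, so H^(-1) * g = [-0.2291, 0.4964, 0.0934].
Step 2: g^T H^(-1) g = sum_i g_i^2 / H_ii
  = (-1.3744)^2/6 + (4.4674)^2/9 + (0.6539)^2/7
  = 0.3148 + 2.2175 + 0.0611 = 2.5934
Step 3: Objective decrease = 0.5 * g^T H^(-1) g = 1.2967


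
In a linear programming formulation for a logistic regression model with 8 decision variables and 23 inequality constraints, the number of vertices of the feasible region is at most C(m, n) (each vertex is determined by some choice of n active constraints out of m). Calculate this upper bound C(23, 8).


Each vertex corresponds to some choice of n active constraints out of m, so the number of vertices is at most C(m, n) = m! / (n!(m-n)!).
m = 23, n = 8
Numerator: 23 * 22 * 21 * 20 * 19 * 18 * 17 * 16
Denominator: 8! = 40320
C(23, 8) = 490314


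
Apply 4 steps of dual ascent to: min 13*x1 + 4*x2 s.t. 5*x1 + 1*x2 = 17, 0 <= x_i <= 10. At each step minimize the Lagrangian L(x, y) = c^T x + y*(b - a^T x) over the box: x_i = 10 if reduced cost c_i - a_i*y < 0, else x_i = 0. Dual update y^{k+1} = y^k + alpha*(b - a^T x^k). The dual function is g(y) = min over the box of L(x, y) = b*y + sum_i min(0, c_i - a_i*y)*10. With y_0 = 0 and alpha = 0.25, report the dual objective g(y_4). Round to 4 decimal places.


Dual ascent for LP: min 13*x1 + 4*x2, 5*x1 + 1*x2 = 17, 0 <= x_i <= 10
Step 1: y^k = 0.0, reduced costs: (13.0, 4.0)
  x^k = (0.0, 0.0), subgradient = b - a^T x = 17.0
  y^{k+1} = 0.0 + 0.25*17.0 = 4.25
Step 2: y^k = 4.25, reduced costs: (-8.25, -0.25)
  x^k = (10.0, 10.0), subgradient = b - a^T x = -43.0
  y^{k+1} = 4.25 + 0.25*-43.0 = -6.5
Step 3: y^k = -6.5, reduced costs: (45.5, 10.5)
  x^k = (0.0, 0.0), subgradient = b - a^T x = 17.0
  y^{k+1} = -6.5 + 0.25*17.0 = -2.25
Step 4: y^k = -2.25, reduced costs: (24.25, 6.25)
  x^k = (0.0, 0.0), subgradient = b - a^T x = 17.0
  y^{k+1} = -2.25 + 0.25*17.0 = 2.0
Dual objective at y_4 = 2.0: reduced costs (3.0, 2.0), box minimizer x = (0.0, 0.0)
g(y_4) = b*y + (c1 - a1*y)*x1 + (c2 - a2*y)*x2 = 17*2.0 + 3.0*0.0 + 2.0*0.0 = 34.0 + 0.0 + 0.0 = 34.0


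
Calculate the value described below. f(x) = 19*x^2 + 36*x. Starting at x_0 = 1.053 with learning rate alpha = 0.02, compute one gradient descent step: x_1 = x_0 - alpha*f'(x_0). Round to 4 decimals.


We compute the gradient at x_0 and apply the update.
f'(x) = 38*x + 36
f'(1.053) = 38*1.053 + 36 = 76.014
x_1 = 1.053 - 0.02*76.014 = -0.4673


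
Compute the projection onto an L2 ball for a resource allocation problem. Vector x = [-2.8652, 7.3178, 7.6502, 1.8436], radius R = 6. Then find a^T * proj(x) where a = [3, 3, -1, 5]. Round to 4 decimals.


Step 1: Compute ||x|| (intermediates to 6 decimals).
||x|| = sqrt((-2.8652)^2 + 7.3178^2 + 7.6502^2 + 1.8436^2) = 11.12133
Step 2: Project.
Since ||x|| > R, scale = R/||x|| = 6/11.12133 = 0.539504, proj(x) = scale * x
proj(x) = [-1.545787, 3.947982, 4.127314, 0.99463]
Step 3: Dot product.
a^T * proj(x) = 3*(-1.545787) + 3*3.947982 - 1*4.127314 + 5*0.99463 = 8.0524


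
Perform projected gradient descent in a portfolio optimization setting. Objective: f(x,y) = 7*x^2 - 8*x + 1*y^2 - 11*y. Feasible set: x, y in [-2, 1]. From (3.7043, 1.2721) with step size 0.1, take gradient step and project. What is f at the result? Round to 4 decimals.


Step 1: Compute gradient at (3.7043, 1.2721).
grad_x = 2*7*3.7043 - 8 = 43.8602
grad_y = 2*1*1.2721 - 11 = -8.4558
Step 2: Gradient step.
x_raw = 3.7043 - 0.1*43.8602 = -0.6817
y_raw = 1.2721 - 0.1*-8.4558 = 2.1177
Step 3: Project onto [-2, 1].
x_proj = clip(-0.6817) = -0.6817
y_proj = clip(2.1177) = 1.0
Step 4: Evaluate f.
f(-0.6817, 1.0) = -1.293


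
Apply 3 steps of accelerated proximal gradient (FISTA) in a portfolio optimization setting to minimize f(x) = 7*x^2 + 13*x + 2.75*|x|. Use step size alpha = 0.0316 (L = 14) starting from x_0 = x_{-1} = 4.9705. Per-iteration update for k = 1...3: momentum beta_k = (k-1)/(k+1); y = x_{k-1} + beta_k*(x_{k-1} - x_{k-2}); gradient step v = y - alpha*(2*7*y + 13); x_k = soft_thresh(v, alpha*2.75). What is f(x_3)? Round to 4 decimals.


FISTA on f(x) = 7*x^2 + 13*x + 2.75*|x|
L = 14, alpha = 0.0316
Iteration 1: beta = 0.0, y = 4.9705 + 0.0*(4.9705 - 4.9705) = 4.9705
  grad(y) = 82.587, v = y - alpha*grad = 2.3608
  prox(v) = soft_thresh(2.3608, 0.0869) = 2.2739
Iteration 2: beta = 0.3333, y = 2.2739 + 0.3333*(2.2739 - 4.9705) = 1.375
  grad(y) = 32.2495, v = y - alpha*grad = 0.3559
  prox(v) = soft_thresh(0.3559, 0.0869) = 0.269
Iteration 3: beta = 0.5, y = 0.269 + 0.5*(0.269 - 2.2739) = -0.7335
  grad(y) = 2.7317, v = y - alpha*grad = -0.8198
  prox(v) = soft_thresh(-0.8198, 0.0869) = -0.7329
f(x_3) = 7*(-0.7329)^2 + 13*(-0.7329) + 2.75*|-0.7329| = -3.7522


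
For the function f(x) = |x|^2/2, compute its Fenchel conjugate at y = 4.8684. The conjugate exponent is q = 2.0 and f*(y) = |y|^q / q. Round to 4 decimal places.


The conjugate exponent q satisfies 1/p + 1/q = 1.
p = 2, so q = 2/(2 - 1) = 2.0
|y|^q = 4.8684^2.0 = 23.7013
f*(4.8684) = 23.7013 / 2.0 = 11.8507


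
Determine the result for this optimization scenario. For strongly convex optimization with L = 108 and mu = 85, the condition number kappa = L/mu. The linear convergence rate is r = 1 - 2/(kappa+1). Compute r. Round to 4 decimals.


Step 1: Compute the condition number.
kappa = L/mu = 108/85 = 1.2706
Step 2: Compute the convergence rate.
r = 1 - 2/(kappa + 1) = 1 - 2*mu/(L + mu) = (L - mu)/(L + mu) = 23/193 = 0.1192


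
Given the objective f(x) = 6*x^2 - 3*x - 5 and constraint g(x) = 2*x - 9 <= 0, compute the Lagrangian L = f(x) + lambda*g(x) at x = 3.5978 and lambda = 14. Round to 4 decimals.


Step 1: Evaluate f(x).
f(3.5978) = 6*3.5978^2 - 3*3.5978 - 5 = 61.8716
Step 2: Evaluate g(x).
g(3.5978) = 2*3.5978 - 9 = -1.8044
Step 3: Compute Lagrangian.
L = 61.8716 + 14*-1.8044 = 36.61


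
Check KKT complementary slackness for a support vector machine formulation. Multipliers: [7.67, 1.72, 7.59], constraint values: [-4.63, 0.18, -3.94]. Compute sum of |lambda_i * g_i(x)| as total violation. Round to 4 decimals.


KKT complementary slackness check:
lambda_1 * g_1 = 7.67 * -4.63 = -35.5121
lambda_2 * g_2 = 1.72 * 0.18 = 0.3096
lambda_3 * g_3 = 7.59 * -3.94 = -29.9046
Total violation = 35.5121 + 0.3096 + 29.9046 = 65.7263


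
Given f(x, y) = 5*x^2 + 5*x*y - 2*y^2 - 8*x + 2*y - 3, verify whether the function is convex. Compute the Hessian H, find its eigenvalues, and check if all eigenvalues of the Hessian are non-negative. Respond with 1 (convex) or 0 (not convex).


The Hessian of f(x,y) = 5*x^2 + 5*x*y - 2*y^2 - 8*x + 2*y - 3 is:
H = [[10, 5], [5, -4]]
Trace = 10 - 4 = 6
Determinant = 10*-4 - (5)^2 = -65
Discriminant = (6)^2 - 4*-65 = 296.0
Eigenvalues: lambda_1 = -5.6023, lambda_2 = 11.6023
The function is not convex.

0


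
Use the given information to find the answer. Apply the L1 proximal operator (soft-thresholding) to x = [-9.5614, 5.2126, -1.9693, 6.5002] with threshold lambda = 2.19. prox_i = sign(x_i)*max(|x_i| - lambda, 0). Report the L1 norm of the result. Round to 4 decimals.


Soft-thresholding with lambda = 2.19:
prox(-9.5614) = sign(-9.5614)*max(|-9.5614| - 2.19, 0) = -7.3714
prox(5.2126) = sign(5.2126)*max(|5.2126| - 2.19, 0) = 3.0226
prox(-1.9693) = sign(-1.9693)*max(|-1.9693| - 2.19, 0) = 0.0
prox(6.5002) = sign(6.5002)*max(|6.5002| - 2.19, 0) = 4.3102
prox(x) = [-7.3714, 3.0226, 0.0, 4.3102]
||prox(x)||_1 = 7.3714 + 3.0226 + 0.0 + 4.3102 = 14.7042


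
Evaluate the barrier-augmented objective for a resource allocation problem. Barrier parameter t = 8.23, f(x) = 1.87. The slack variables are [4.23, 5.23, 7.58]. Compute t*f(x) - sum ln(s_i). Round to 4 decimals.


Step 1: Compute log-barrier.
ln values: [1.4422, 1.6544, 2.0255]
phi = -(1.4422 + 1.6544 + 2.0255) = -5.1221
Step 2: Compute augmented objective.
t*f(x) = 8.23*1.87 = 15.3901
Total = 15.3901 - 5.1221 = 10.268


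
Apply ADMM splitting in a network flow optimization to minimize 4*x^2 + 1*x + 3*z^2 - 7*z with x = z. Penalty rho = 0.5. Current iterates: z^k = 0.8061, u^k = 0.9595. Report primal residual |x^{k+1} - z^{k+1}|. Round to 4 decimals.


ADMM iteration with rho = 0.5, z^k = 0.8061, u^k = 0.9595
Step 1: x-update.
Minimize 4*x^2 + 1*x + (0.5/2)*(x - 0.8061 + 0.9595)^2
FOC: (2*4 + 0.5)*x = -1 + 0.5*(0.8061 - 0.9595)
x^{k+1} = -0.1267
Step 2: z-update.
Minimize 3*z^2 - 7*z + (0.5/2)*(-0.1267 - z + 0.9595)^2
FOC: (2*3 + 0.5)*z = 7 + 0.5*(-0.1267 + 0.9595)
z^{k+1} = 1.141
Step 3: u-update.
u^{k+1} = 0.9595 - 0.1267 - 1.141 = -0.3082
Step 4: Primal residual = |-0.1267 - 1.141| = 1.2677


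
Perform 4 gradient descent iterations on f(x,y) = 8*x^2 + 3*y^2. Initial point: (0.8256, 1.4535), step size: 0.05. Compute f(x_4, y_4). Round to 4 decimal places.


Gradient descent on f(x,y) = 8*x^2 + 3*y^2.
Starting point: (0.8256, 1.4535), alpha = 0.05
Step 1: grad_x = 2*8*0.8256 = 13.2096, grad_y = 2*3*1.4535 = 8.721
  x_1 = 0.8256 - 0.05*13.2096 = 0.1651
  y_1 = 1.4535 - 0.05*8.721 = 1.0175
Step 2: grad_x = 2*8*0.1651 = 2.6419, grad_y = 2*3*1.0175 = 6.1047
  x_2 = 0.1651 - 0.05*2.6419 = 0.033
  y_2 = 1.0175 - 0.05*6.1047 = 0.7122
Step 3: grad_x = 2*8*0.033 = 0.5284, grad_y = 2*3*0.7122 = 4.2733
  x_3 = 0.033 - 0.05*0.5284 = 0.0066
  y_3 = 0.7122 - 0.05*4.2733 = 0.4986
Step 4: grad_x = 2*8*0.0066 = 0.1057, grad_y = 2*3*0.4986 = 2.9913
  x_4 = 0.0066 - 0.05*0.1057 = 0.0013
  y_4 = 0.4986 - 0.05*2.9913 = 0.349
f(0.0013, 0.349) = 8*0.0013^2 + 3*0.349^2 = 0.3654


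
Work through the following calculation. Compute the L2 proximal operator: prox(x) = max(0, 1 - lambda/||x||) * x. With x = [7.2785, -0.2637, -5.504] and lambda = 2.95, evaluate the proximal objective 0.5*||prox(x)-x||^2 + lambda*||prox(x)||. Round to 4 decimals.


Step 1: Compute ||x||.
||x|| = 9.1291
Step 2: Compute scaling factor.
scale = max(0, 1 - 2.95/9.1291) = 0.6769
Step 3: prox(x) = [4.9265, -0.1785, -3.7254]
||prox(x)|| = 6.1791
Step 4: Proximal objective.
0.5*||prox-x||^2 = 4.3513
lambda*||prox|| = 18.2283
Total = 22.5795


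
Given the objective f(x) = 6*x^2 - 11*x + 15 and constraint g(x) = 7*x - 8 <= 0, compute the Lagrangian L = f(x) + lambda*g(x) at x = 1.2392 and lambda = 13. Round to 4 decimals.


Step 1: Evaluate f(x).
f(1.2392) = 6*1.2392^2 - 11*1.2392 + 15 = 10.5825
Step 2: Evaluate g(x).
g(1.2392) = 7*1.2392 - 8 = 0.6744
Step 3: Compute Lagrangian.
L = 10.5825 + 13*0.6744 = 19.3497


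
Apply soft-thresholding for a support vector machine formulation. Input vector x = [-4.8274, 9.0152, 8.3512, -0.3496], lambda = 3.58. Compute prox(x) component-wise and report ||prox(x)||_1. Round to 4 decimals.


Soft-thresholding with lambda = 3.58:
prox(-4.8274) = sign(-4.8274)*max(|-4.8274| - 3.58, 0) = -1.2474
prox(9.0152) = sign(9.0152)*max(|9.0152| - 3.58, 0) = 5.4352
prox(8.3512) = sign(8.3512)*max(|8.3512| - 3.58, 0) = 4.7712
prox(-0.3496) = sign(-0.3496)*max(|-0.3496| - 3.58, 0) = 0.0
prox(x) = [-1.2474, 5.4352, 4.7712, 0.0]
||prox(x)||_1 = 1.2474 + 5.4352 + 4.7712 + 0.0 = 11.4538


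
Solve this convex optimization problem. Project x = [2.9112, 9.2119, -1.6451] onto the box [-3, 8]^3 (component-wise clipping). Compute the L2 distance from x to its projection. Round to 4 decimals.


Project each component onto [-3, 8].
clip(2.9112) = 2.9112, clip(9.2119) = 8.0, clip(-1.6451) = -1.6451
Projection = [2.9112, 8.0, -1.6451]
Squared diffs: [0.0, 1.4687, 0.0]
Distance = sqrt(1.4687) = 1.2119


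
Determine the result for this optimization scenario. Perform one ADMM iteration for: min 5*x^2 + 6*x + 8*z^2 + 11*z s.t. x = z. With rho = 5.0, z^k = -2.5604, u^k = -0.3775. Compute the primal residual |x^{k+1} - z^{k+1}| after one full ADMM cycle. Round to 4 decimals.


ADMM iteration with rho = 5.0, z^k = -2.5604, u^k = -0.3775
Step 1: x-update.
Minimize 5*x^2 + 6*x + (5.0/2)*(x + 2.5604 - 0.3775)^2
FOC: (2*5 + 5.0)*x = -6 + 5.0*(-2.5604 + 0.3775)
x^{k+1} = -1.1276
Step 2: z-update.
Minimize 8*z^2 + 11*z + (5.0/2)*(-1.1276 - z - 0.3775)^2
FOC: (2*8 + 5.0)*z = -11 + 5.0*(-1.1276 - 0.3775)
z^{k+1} = -0.8822
Step 3: u-update.
u^{k+1} = -0.3775 - 1.1276 + 0.8822 = -0.623
Step 4: Primal residual = |-1.1276 + 0.8822| = 0.2455


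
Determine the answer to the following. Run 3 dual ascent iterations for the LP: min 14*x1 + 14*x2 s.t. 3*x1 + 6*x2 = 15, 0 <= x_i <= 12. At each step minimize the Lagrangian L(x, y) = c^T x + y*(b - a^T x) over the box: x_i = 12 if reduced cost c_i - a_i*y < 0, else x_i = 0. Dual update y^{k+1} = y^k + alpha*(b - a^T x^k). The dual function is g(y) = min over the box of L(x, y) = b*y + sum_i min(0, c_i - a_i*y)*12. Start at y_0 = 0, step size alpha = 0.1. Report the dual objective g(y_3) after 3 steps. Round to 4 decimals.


Dual ascent for LP: min 14*x1 + 14*x2, 3*x1 + 6*x2 = 15, 0 <= x_i <= 12
Step 1: y^k = 0.0, reduced costs: (14.0, 14.0)
  x^k = (0.0, 0.0), subgradient = b - a^T x = 15.0
  y^{k+1} = 0.0 + 0.1*15.0 = 1.5
Step 2: y^k = 1.5, reduced costs: (9.5, 5.0)
  x^k = (0.0, 0.0), subgradient = b - a^T x = 15.0
  y^{k+1} = 1.5 + 0.1*15.0 = 3.0
Step 3: y^k = 3.0, reduced costs: (5.0, -4.0)
  x^k = (0.0, 12.0), subgradient = b - a^T x = -57.0
  y^{k+1} = 3.0 + 0.1*-57.0 = -2.7
Dual objective at y_3 = -2.7: reduced costs (22.1, 30.2), box minimizer x = (0.0, 0.0)
g(y_3) = b*y + (c1 - a1*y)*x1 + (c2 - a2*y)*x2 = 15*(-2.7) + 22.1*0.0 + 30.2*0.0 = -40.5 + 0.0 + 0.0 = -40.5


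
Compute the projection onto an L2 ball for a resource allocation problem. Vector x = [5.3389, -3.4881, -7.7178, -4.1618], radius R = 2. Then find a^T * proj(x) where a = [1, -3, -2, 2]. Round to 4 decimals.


Step 1: Compute ||x|| (intermediates to 6 decimals).
||x|| = sqrt(5.3389^2 + (-3.4881)^2 + (-7.7178)^2 + (-4.1618)^2) = 10.842311
Step 2: Project.
Since ||x|| > R, scale = R/||x|| = 2/10.842311 = 0.184463, proj(x) = scale * x
proj(x) = [0.98483, -0.643425, -1.423649, -0.767698]
Step 3: Dot product.
a^T * proj(x) = 1*0.98483 - 3*(-0.643425) - 2*(-1.423649) + 2*(-0.767698) = 4.227


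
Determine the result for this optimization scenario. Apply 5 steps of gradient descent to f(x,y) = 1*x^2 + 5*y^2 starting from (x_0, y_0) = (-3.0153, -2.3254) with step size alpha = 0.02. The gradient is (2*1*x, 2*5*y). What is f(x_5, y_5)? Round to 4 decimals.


Gradient descent on f(x,y) = 1*x^2 + 5*y^2.
Starting point: (-3.0153, -2.3254), alpha = 0.02
Step 1: grad_x = 2*1*-3.0153 = -6.0306, grad_y = 2*5*-2.3254 = -23.254
  x_1 = -3.0153 - 0.02*-6.0306 = -2.8947
  y_1 = -2.3254 - 0.02*-23.254 = -1.8603
Step 2: grad_x = 2*1*-2.8947 = -5.7894, grad_y = 2*5*-1.8603 = -18.6032
  x_2 = -2.8947 - 0.02*-5.7894 = -2.7789
  y_2 = -1.8603 - 0.02*-18.6032 = -1.4883
Step 3: grad_x = 2*1*-2.7789 = -5.5578, grad_y = 2*5*-1.4883 = -14.8826
  x_3 = -2.7789 - 0.02*-5.5578 = -2.6677
  y_3 = -1.4883 - 0.02*-14.8826 = -1.1906
Step 4: grad_x = 2*1*-2.6677 = -5.3355, grad_y = 2*5*-1.1906 = -11.906
  x_4 = -2.6677 - 0.02*-5.3355 = -2.561
  y_4 = -1.1906 - 0.02*-11.906 = -0.9525
Step 5: grad_x = 2*1*-2.561 = -5.1221, grad_y = 2*5*-0.9525 = -9.5248
  x_5 = -2.561 - 0.02*-5.1221 = -2.4586
  y_5 = -0.9525 - 0.02*-9.5248 = -0.762
f(-2.4586, -0.762) = 1*(-2.4586)^2 + 5*(-0.762)^2 = 8.9478


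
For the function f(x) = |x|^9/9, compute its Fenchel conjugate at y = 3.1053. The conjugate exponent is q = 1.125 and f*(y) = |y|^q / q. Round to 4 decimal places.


The conjugate exponent q satisfies 1/p + 1/q = 1.
p = 9, so q = 9/(9 - 1) = 1.125
|y|^q = 3.1053^1.125 = 3.5778
f*(3.1053) = 3.5778 / 1.125 = 3.1803


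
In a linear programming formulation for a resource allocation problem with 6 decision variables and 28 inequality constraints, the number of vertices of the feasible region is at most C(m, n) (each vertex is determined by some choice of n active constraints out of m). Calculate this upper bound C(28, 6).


Each vertex corresponds to some choice of n active constraints out of m, so the number of vertices is at most C(m, n) = m! / (n!(m-n)!).
m = 28, n = 6
Numerator: 28 * 27 * 26 * 25 * 24 * 23
Denominator: 6! = 720
C(28, 6) = 376740


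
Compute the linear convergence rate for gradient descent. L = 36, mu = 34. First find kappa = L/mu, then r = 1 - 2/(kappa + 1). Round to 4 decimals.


Step 1: Compute the condition number.
kappa = L/mu = 36/34 = 1.0588
Step 2: Compute the convergence rate.
r = 1 - 2/(kappa + 1) = 1 - 2*mu/(L + mu) = (L - mu)/(L + mu) = 2/70 = 0.0286


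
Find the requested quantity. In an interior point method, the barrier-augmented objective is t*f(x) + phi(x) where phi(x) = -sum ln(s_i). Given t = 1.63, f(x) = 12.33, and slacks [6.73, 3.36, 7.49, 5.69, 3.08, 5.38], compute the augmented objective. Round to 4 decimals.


Step 1: Compute log-barrier.
ln values: [1.9066, 1.2119, 2.0136, 1.7387, 1.1249, 1.6827]
phi = -(1.9066 + 1.2119 + 2.0136 + 1.7387 + 1.1249 + 1.6827) = -9.6784
Step 2: Compute augmented objective.
t*f(x) = 1.63*12.33 = 20.0979
Total = 20.0979 - 9.6784 = 10.4195


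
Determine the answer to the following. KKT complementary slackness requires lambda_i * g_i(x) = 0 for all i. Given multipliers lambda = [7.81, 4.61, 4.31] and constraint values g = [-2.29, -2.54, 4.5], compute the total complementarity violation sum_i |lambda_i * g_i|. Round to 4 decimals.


KKT complementary slackness check:
lambda_1 * g_1 = 7.81 * -2.29 = -17.8849
lambda_2 * g_2 = 4.61 * -2.54 = -11.7094
lambda_3 * g_3 = 4.31 * 4.5 = 19.395
Total violation = 17.8849 + 11.7094 + 19.395 = 48.9893


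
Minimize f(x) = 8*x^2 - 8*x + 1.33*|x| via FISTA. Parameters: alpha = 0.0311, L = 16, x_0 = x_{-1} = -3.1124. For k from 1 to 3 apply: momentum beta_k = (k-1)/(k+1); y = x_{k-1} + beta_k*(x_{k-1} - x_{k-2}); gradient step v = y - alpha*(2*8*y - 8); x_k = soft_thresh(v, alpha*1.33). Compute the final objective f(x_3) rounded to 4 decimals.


FISTA on f(x) = 8*x^2 - 8*x + 1.33*|x|
L = 16, alpha = 0.0311
Iteration 1: beta = 0.0, y = -3.1124 + 0.0*(-3.1124 + 3.1124) = -3.1124
  grad(y) = -57.7984, v = y - alpha*grad = -1.3149
  prox(v) = soft_thresh(-1.3149, 0.0414) = -1.2735
Iteration 2: beta = 0.3333, y = -1.2735 + 0.3333*(-1.2735 + 3.1124) = -0.6605
  grad(y) = -18.5687, v = y - alpha*grad = -0.0831
  prox(v) = soft_thresh(-0.0831, 0.0414) = -0.0417
Iteration 3: beta = 0.5, y = -0.0417 + 0.5*(-0.0417 + 1.2735) = 0.5742
  grad(y) = 1.1874, v = y - alpha*grad = 0.5373
  prox(v) = soft_thresh(0.5373, 0.0414) = 0.4959
f(x_3) = 8*0.4959^2 - 8*0.4959 + 1.33*|0.4959| = -1.3403
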